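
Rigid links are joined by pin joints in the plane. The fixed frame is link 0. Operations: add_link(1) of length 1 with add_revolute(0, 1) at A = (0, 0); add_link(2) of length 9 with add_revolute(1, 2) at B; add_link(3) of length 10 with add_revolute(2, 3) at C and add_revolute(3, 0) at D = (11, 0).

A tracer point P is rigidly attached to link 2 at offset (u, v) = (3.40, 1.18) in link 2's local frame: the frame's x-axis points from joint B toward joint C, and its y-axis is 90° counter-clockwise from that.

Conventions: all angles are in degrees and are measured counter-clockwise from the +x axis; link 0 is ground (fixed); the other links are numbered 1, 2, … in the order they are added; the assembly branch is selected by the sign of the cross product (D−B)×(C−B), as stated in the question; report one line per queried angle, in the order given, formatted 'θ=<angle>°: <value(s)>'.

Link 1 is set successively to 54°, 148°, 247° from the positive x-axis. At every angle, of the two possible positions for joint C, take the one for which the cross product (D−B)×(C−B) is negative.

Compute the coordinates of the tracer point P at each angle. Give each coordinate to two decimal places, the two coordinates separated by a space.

A=(0,0), D=(11.00,0)
θ=54°: B = A + 1.00·(cos54°, sin54°) = (0.5878, 0.8090)
θ=54°: |BD| = 10.4436
θ=54°: circle(B,9.00) ∩ circle(D,10.00): a=4.3122, h=7.8997
θ=54°:   candidates: C₊=(5.4989,8.3509) cross=82.501; C₋=(4.2750,-7.4010) cross=-82.501
θ=54°:   branch - wants cross < 0 → take C=(4.2750,-7.4010) (cross=-82.501)
θ=54°: ex = (C−B)/|BC| = (0.4097,-0.9122); ey = (0.9122,0.4097)
θ=54°: P = B + 3.40·ex + 1.18·ey = (3.0572,-1.8091)
θ=148°: B = A + 1.00·(cos148°, sin148°) = (-0.8480, 0.5299)
θ=148°: |BD| = 11.8599
θ=148°: circle(B,9.00) ∩ circle(D,10.00): a=5.1289, h=7.3955
θ=148°:   candidates: C₊=(4.6062,7.6889) cross=87.710; C₋=(3.9453,-7.0874) cross=-87.710
θ=148°:   branch - wants cross < 0 → take C=(3.9453,-7.0874) (cross=-87.710)
θ=148°: ex = (C−B)/|BC| = (0.5326,-0.8464); ey = (0.8464,0.5326)
θ=148°: P = B + 3.40·ex + 1.18·ey = (1.9615,-1.7193)
θ=247°: B = A + 1.00·(cos247°, sin247°) = (-0.3907, -0.9205)
θ=247°: |BD| = 11.4279
θ=247°: circle(B,9.00) ∩ circle(D,10.00): a=4.8826, h=7.5604
θ=247°:   candidates: C₊=(3.8670,7.0086) cross=86.399; C₋=(5.0850,-8.0631) cross=-86.399
θ=247°:   branch - wants cross < 0 → take C=(5.0850,-8.0631) (cross=-86.399)
θ=247°: ex = (C−B)/|BC| = (0.6084,-0.7936); ey = (0.7936,0.6084)
θ=247°: P = B + 3.40·ex + 1.18·ey = (2.6144,-2.9009)

θ=54°: 3.06 -1.81
θ=148°: 1.96 -1.72
θ=247°: 2.61 -2.90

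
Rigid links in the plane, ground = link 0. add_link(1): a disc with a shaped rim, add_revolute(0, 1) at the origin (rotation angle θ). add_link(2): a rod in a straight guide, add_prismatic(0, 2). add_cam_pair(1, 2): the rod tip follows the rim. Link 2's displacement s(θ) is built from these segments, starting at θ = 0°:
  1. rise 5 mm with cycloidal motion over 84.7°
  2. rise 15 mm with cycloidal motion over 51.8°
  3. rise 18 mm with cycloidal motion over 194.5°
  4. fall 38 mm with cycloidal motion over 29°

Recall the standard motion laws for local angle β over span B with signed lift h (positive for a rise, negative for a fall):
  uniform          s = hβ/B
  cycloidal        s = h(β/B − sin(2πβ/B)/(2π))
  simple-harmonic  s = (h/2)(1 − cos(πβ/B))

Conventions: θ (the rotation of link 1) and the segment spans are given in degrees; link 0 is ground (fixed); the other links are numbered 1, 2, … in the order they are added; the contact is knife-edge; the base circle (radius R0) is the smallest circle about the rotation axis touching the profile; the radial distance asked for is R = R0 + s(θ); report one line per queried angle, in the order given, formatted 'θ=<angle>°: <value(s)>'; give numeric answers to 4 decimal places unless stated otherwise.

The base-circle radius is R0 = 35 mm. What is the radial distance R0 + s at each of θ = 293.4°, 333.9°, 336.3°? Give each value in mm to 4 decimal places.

segment 1 (0° to 84.7°, cycloidal, h = 5) is passed completely: s = 0.0000 + (5) = 5.0000
segment 2 (84.7° to 136.5°, cycloidal, h = 15) is passed completely: s = 5.0000 + (15) = 20.0000
θ = 293.4° falls in segment 3 (136.5° to 331°, cycloidal, h = 18): β = 293.4 − 136.5 = 156.9°, B = 194.5°; Δs = 18·(0.8067 − sin(2π·0.8067)/(2π)) = 17.2053; s = 20.0000 + 17.2053 = 37.2053
segment 3 (136.5° to 331°, cycloidal, h = 18) is passed completely: s = 20.0000 + (18) = 38.0000
θ = 333.9° falls in segment 4 (331° to 360°, cycloidal, h = -38): β = 333.9 − 331 = 2.9°, B = 29°; Δs = -38·(0.1000 − sin(2π·0.1000)/(2π)) = -0.2451; s = 38.0000 − 0.2451 = 37.7549
θ = 336.3° falls in segment 4 (331° to 360°, cycloidal, h = -38): β = 336.3 − 331 = 5.3°, B = 29°; Δs = -38·(0.1828 − sin(2π·0.1828)/(2π)) = -1.4287; s = 38.0000 − 1.4287 = 36.5713
θ=293.4°: R = R0 + s = 35 + 37.2053 = 72.2053
θ=333.9°: R = R0 + s = 35 + 37.7549 = 72.7549
θ=336.3°: R = R0 + s = 35 + 36.5713 = 71.5713

θ=293.4°: 72.2053
θ=333.9°: 72.7549
θ=336.3°: 71.5713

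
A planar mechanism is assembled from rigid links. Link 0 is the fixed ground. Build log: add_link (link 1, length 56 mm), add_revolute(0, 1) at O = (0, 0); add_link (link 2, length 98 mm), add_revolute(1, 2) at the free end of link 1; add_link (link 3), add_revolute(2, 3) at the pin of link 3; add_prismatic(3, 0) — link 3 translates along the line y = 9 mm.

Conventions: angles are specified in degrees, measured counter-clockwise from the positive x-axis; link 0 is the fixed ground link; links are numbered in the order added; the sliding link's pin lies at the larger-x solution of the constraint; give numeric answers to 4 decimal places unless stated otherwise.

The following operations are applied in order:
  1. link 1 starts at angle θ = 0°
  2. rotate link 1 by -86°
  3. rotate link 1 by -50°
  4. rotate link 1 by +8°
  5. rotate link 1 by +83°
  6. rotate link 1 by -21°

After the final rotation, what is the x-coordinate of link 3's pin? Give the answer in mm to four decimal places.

geometry: r = 56 mm, L = 98 mm, e = 9 mm; θ starts at 0°
rotate link 1 by -86°: θ ← 0° -86° = -86°
rotate link 1 by -50°: θ ← -86° -50° = -136°
rotate link 1 by +8°: θ ← -136° +8° = -128°
rotate link 1 by +83°: θ ← -128° +83° = -45°
rotate link 1 by -21°: θ ← -45° -21° = -66°
crank pin P = (r cos θ, r sin θ) = (22.777252, -51.158546)
h = r sin θ − e = -51.158546 − 9 = -60.158546
x = r cos θ + √(L² − h²) = 22.777252 + 77.362455 = 100.139707

100.1397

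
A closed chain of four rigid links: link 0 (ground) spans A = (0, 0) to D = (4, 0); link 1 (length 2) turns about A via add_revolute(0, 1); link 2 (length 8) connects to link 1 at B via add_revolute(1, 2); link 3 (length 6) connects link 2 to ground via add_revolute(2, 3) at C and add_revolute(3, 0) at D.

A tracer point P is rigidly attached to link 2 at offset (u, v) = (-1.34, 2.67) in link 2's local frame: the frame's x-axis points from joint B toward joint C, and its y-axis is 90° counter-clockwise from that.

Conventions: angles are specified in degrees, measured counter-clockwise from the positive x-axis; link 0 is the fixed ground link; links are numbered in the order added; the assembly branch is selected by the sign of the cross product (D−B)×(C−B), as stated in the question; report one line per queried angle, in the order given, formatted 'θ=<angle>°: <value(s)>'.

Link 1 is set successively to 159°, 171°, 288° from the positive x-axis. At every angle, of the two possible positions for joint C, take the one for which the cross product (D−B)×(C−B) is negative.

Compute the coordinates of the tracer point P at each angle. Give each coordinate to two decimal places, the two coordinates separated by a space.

A=(0,0), D=(4.00,0)
θ=159°: B = A + 2.00·(cos159°, sin159°) = (-1.8672, 0.7167)
θ=159°: |BD| = 5.9108
θ=159°: circle(B,8.00) ∩ circle(D,6.00): a=5.3239, h=5.9712
θ=159°:   candidates: C₊=(4.1416,5.9983) cross=35.295; C₋=(2.6934,-5.8560) cross=-35.295
θ=159°:   branch - wants cross < 0 → take C=(2.6934,-5.8560) (cross=-35.295)
θ=159°: ex = (C−B)/|BC| = (0.5701,-0.8216); ey = (0.8216,0.5701)
θ=159°: P = B + -1.34·ex + 2.67·ey = (-0.4374,3.3398)
θ=171°: B = A + 2.00·(cos171°, sin171°) = (-1.9754, 0.3129)
θ=171°: |BD| = 5.9836
θ=171°: circle(B,8.00) ∩ circle(D,6.00): a=5.3315, h=5.9645
θ=171°:   candidates: C₊=(3.6607,5.9904) cross=35.689; C₋=(3.0370,-5.9222) cross=-35.689
θ=171°:   branch - wants cross < 0 → take C=(3.0370,-5.9222) (cross=-35.689)
θ=171°: ex = (C−B)/|BC| = (0.6265,-0.7794); ey = (0.7794,0.6265)
θ=171°: P = B + -1.34·ex + 2.67·ey = (-0.7340,3.0301)
θ=288°: B = A + 2.00·(cos288°, sin288°) = (0.6180, -1.9021)
θ=288°: |BD| = 3.8802
θ=288°: circle(B,8.00) ∩ circle(D,6.00): a=5.5482, h=5.7635
θ=288°:   candidates: C₊=(2.6285,5.8411) cross=22.363; C₋=(8.2792,-4.2058) cross=-22.363
θ=288°:   branch - wants cross < 0 → take C=(8.2792,-4.2058) (cross=-22.363)
θ=288°: ex = (C−B)/|BC| = (0.9576,-0.2880); ey = (0.2880,0.9576)
θ=288°: P = B + -1.34·ex + 2.67·ey = (0.1036,1.0407)

θ=159°: -0.44 3.34
θ=171°: -0.73 3.03
θ=288°: 0.10 1.04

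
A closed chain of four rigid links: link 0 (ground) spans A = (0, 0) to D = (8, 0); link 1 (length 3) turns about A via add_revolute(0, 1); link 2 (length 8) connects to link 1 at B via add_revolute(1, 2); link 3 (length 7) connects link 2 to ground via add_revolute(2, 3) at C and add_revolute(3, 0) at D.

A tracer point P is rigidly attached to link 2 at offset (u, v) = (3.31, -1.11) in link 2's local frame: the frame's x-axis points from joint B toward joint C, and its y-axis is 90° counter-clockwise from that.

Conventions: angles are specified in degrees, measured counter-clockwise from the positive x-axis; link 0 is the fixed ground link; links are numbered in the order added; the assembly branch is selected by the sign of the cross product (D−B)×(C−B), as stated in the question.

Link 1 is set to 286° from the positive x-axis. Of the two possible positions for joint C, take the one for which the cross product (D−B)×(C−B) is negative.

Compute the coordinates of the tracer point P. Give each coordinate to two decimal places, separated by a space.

A=(0,0), D=(8.00,0)
B = A + 3.00·(cos286°, sin286°) = (0.8269, -2.8838)
|BD| = 7.7311
circle(B,8.00) ∩ circle(D,7.00): a=4.8356, h=6.3731
  candidates: C₊=(2.9363,4.8331) cross=49.271; C₋=(7.6908,-6.9932) cross=-49.271
  branch - wants cross < 0 → take C=(7.6908,-6.9932) (cross=-49.271)
ex = (C−B)/|BC| = (0.8580,-0.5137); ey = (0.5137,0.8580)
P = B + 3.31·ex + -1.11·ey = (3.0967,-5.5364)

3.10 -5.54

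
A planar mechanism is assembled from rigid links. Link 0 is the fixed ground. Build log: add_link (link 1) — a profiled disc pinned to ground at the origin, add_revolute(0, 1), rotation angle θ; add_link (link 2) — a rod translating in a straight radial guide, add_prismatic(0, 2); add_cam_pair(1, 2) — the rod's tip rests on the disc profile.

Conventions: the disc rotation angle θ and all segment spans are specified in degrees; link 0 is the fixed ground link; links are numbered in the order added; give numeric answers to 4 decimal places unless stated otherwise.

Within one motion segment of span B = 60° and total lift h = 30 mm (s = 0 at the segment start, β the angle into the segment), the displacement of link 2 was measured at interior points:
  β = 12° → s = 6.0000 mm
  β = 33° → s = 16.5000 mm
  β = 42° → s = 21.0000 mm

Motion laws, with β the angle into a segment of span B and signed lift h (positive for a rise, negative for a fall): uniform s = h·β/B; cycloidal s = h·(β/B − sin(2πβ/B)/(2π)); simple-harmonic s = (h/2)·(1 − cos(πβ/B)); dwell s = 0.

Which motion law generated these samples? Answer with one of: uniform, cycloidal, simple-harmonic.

candidates at β/B = r: uniform s = h·r (linear in β); cycloidal s = h·(r − sin(2πr)/(2π)); simple-harmonic s = (h/2)(1 − cos(πr))
β=12°: printed 6.0000 | uniform 6.0000, cycloidal 1.4590, simple-harmonic 2.8647
β=33°: printed 16.5000 | uniform 16.5000, cycloidal 17.9754, simple-harmonic 17.3465
β=42°: printed 21.0000 | uniform 21.0000, cycloidal 25.5410, simple-harmonic 23.8168
only one law matches every sample → uniform

uniform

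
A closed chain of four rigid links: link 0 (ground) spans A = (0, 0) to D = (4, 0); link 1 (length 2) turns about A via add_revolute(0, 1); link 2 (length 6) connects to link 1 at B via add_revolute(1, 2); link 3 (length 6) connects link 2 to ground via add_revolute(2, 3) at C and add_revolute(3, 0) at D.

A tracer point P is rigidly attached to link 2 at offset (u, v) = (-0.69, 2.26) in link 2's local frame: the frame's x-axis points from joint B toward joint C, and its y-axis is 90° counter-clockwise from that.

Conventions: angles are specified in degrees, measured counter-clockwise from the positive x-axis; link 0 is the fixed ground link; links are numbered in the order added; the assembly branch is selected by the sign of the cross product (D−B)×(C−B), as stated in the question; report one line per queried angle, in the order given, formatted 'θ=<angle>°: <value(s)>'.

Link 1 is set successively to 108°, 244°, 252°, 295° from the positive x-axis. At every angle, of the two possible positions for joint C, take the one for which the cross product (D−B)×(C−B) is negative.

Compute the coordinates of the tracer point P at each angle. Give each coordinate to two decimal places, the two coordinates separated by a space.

A=(0,0), D=(4.00,0)
θ=108°: B = A + 2.00·(cos108°, sin108°) = (-0.6180, 1.9021)
θ=108°: |BD| = 4.9944
θ=108°: circle(B,6.00) ∩ circle(D,6.00): a=2.4972, h=5.4556
θ=108°:   candidates: C₊=(3.7687,5.9955) cross=27.248; C₋=(-0.3868,-4.0934) cross=-27.248
θ=108°:   branch - wants cross < 0 → take C=(-0.3868,-4.0934) (cross=-27.248)
θ=108°: ex = (C−B)/|BC| = (0.0385,-0.9993); ey = (0.9993,0.0385)
θ=108°: P = B + -0.69·ex + 2.26·ey = (1.6137,2.6787)
θ=244°: B = A + 2.00·(cos244°, sin244°) = (-0.8767, -1.7976)
θ=244°: |BD| = 5.1975
θ=244°: circle(B,6.00) ∩ circle(D,6.00): a=2.5987, h=5.4080
θ=244°:   candidates: C₊=(-0.3088,4.1755) cross=28.108; C₋=(3.4320,-5.9731) cross=-28.108
θ=244°:   branch - wants cross < 0 → take C=(3.4320,-5.9731) (cross=-28.108)
θ=244°: ex = (C−B)/|BC| = (0.7181,-0.6959); ey = (0.6959,0.7181)
θ=244°: P = B + -0.69·ex + 2.26·ey = (0.2005,0.3056)
θ=252°: B = A + 2.00·(cos252°, sin252°) = (-0.6180, -1.9021)
θ=252°: |BD| = 4.9944
θ=252°: circle(B,6.00) ∩ circle(D,6.00): a=2.4972, h=5.4556
θ=252°:   candidates: C₊=(-0.3868,4.0934) cross=27.248; C₋=(3.7687,-5.9955) cross=-27.248
θ=252°:   branch - wants cross < 0 → take C=(3.7687,-5.9955) (cross=-27.248)
θ=252°: ex = (C−B)/|BC| = (0.7311,-0.6822); ey = (0.6822,0.7311)
θ=252°: P = B + -0.69·ex + 2.26·ey = (0.4193,0.2210)
θ=295°: B = A + 2.00·(cos295°, sin295°) = (0.8452, -1.8126)
θ=295°: |BD| = 3.6384
θ=295°: circle(B,6.00) ∩ circle(D,6.00): a=1.8192, h=5.7176
θ=295°:   candidates: C₊=(-0.4258,4.0512) cross=20.803; C₋=(5.2710,-5.8638) cross=-20.803
θ=295°:   branch - wants cross < 0 → take C=(5.2710,-5.8638) (cross=-20.803)
θ=295°: ex = (C−B)/|BC| = (0.7376,-0.6752); ey = (0.6752,0.7376)
θ=295°: P = B + -0.69·ex + 2.26·ey = (1.8622,0.3203)

θ=108°: 1.61 2.68
θ=244°: 0.20 0.31
θ=252°: 0.42 0.22
θ=295°: 1.86 0.32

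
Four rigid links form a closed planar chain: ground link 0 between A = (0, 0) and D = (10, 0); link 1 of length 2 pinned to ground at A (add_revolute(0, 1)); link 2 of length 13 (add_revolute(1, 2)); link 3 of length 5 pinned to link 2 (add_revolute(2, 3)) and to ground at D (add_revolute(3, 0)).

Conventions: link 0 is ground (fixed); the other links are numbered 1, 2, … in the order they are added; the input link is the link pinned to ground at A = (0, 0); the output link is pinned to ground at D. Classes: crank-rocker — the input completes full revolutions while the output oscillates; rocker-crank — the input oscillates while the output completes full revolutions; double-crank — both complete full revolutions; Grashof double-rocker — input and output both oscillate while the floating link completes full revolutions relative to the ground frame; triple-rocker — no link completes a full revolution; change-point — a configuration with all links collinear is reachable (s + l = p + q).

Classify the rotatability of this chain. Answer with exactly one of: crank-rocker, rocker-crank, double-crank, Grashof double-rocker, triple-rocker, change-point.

lengths: ground=10, input=2, coupler=13, output=5
sorted: s=2 (shortest), l=13 (longest), p+q=15
s + l = 15 vs p + q = 15
s + l = p + q → change-point (collinear configuration reachable)

change-point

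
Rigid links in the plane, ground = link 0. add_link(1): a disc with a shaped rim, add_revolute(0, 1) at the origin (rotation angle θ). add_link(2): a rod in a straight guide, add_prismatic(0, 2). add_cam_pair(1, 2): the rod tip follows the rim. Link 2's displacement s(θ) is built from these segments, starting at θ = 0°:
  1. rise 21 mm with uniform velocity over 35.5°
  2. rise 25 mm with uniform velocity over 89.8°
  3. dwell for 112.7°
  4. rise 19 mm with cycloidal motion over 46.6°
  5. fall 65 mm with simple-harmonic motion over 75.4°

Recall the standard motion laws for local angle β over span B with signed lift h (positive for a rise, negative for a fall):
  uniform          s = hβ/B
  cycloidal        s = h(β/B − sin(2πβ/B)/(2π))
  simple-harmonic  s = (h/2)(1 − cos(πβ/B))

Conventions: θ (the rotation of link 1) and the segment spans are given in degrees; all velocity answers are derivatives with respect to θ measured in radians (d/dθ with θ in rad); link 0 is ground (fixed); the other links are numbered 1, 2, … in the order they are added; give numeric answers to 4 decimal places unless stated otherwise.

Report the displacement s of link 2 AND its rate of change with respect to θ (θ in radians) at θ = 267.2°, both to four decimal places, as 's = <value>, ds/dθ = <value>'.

segment 1 (0° to 35.5°, uniform, h = 21) is passed completely: s = 0.0000 + (21) = 21.0000
segment 2 (35.5° to 125.3°, uniform, h = 25) is passed completely: s = 21.0000 + (25) = 46.0000
segment 3 (125.3° to 238°, dwell): s unchanged at 46.0000
θ = 267.2° falls in segment 4 (238° to 284.6°, cycloidal, h = 19): β = 267.2 − 238 = 29.2°, B = 46.6°; Δs = 19·(0.6266 − sin(2π·0.6266)/(2π)) = 14.0653; s = 46.0000 + 14.0653 = 60.0653
velocity in seg [238°–284.6°] (cycloidal), θ in radians: β = 29.2° = 0.5096 rad, B = 46.6° = 0.8133 rad; ds/dθ = (h/B)(1 − cos(2πβ/B)) = (19/0.8133)(1 − cos(2π·0.6266)) = 39.711734 mm/rad

s = 60.0653, ds/dθ = 39.7117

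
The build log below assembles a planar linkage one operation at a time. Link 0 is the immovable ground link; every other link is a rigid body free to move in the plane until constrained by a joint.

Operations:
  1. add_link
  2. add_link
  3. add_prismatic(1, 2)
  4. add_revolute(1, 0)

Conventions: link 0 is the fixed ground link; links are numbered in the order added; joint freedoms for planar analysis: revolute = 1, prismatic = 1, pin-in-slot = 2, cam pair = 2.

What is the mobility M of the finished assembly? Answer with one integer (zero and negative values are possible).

(L,J1,J2)=(1,0,0); link0 fixed
link1: (2,0,0)
link2: (3,0,0)
P 1-2 [J1]: (3,1,0)
R 1-0 [J1]: (3,2,0)
Grübler: 3·2 − 2·2 − 0 = 2

M = 2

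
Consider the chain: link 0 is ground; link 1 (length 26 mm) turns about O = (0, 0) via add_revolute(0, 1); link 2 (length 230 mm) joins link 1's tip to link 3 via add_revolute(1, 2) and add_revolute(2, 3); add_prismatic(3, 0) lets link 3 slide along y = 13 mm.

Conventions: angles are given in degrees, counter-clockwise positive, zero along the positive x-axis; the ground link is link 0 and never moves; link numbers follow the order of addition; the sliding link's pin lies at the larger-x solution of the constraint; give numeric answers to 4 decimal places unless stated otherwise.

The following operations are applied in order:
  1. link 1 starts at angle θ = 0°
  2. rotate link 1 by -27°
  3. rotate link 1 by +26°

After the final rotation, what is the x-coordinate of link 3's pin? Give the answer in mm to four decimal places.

geometry: r = 26 mm, L = 230 mm, e = 13 mm; θ starts at 0°
rotate link 1 by -27°: θ ← 0° -27° = -27°
rotate link 1 by +26°: θ ← -27° +26° = -1°
crank pin P = (r cos θ, r sin θ) = (25.996040, -0.453763)
h = r sin θ − e = -0.453763 − 13 = -13.453763
x = r cos θ + √(L² − h²) = 25.996040 + 229.606176 = 255.602217

255.6022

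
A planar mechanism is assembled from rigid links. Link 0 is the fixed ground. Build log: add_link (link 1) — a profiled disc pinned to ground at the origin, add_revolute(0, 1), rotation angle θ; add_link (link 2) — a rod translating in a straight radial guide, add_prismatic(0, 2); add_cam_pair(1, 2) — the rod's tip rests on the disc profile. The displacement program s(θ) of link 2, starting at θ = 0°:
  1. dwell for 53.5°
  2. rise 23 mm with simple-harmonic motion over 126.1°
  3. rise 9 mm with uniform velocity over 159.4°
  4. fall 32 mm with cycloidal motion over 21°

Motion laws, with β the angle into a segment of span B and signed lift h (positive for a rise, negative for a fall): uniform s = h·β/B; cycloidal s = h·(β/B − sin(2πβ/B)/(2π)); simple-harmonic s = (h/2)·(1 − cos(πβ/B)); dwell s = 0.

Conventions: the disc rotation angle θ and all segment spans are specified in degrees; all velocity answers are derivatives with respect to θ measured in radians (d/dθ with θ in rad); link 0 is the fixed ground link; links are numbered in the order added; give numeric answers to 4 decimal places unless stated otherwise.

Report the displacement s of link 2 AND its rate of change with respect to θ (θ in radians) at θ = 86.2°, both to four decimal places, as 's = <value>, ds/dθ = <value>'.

seg 1 [0°–53.5°] dwell: s stays 0.0000
seg 2 [53.5°–179.6°] simple-harmonic, h=23: θ=86.2° here. β=32.7, B=126.1. 23/2·(1 − cos(π·0.2593)) = 3.6098 → s = 3.6098
velocity in seg [53.5°–179.6°] (simple-harmonic), θ in radians: β = 32.7° = 0.5707 rad, B = 126.1° = 2.2009 rad; ds/dθ = (πh/(2B)) sin(πβ/B) = (π·23/(2·2.2009)) sin(π·0.2593) = 11.942312 mm/rad

s = 3.6098, ds/dθ = 11.9423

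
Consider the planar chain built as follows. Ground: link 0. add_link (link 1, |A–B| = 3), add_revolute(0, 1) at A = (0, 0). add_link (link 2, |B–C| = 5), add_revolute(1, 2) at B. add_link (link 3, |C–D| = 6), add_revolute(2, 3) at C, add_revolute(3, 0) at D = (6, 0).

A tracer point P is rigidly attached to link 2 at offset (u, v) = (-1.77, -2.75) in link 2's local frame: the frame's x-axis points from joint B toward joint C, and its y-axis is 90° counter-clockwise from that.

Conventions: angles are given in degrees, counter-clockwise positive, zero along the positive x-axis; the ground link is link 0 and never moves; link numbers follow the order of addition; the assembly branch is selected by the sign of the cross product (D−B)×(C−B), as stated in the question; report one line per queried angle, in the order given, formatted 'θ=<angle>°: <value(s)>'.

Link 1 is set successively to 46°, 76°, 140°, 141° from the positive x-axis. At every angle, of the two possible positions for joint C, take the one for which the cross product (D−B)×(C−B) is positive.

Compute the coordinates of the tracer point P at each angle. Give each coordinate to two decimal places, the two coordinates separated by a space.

A=(0,0), D=(6.00,0)
θ=46°: B = A + 3.00·(cos46°, sin46°) = (2.0840, 2.1580)
θ=46°: |BD| = 4.4713
θ=46°: circle(B,5.00) ∩ circle(D,6.00): a=1.0056, h=4.8978
θ=46°:   candidates: C₊=(5.3286,5.9623) cross=21.900; C₋=(0.6008,-2.6169) cross=-21.900
θ=46°:   branch + wants cross > 0 → take C=(5.3286,5.9623) (cross=21.900)
θ=46°: ex = (C−B)/|BC| = (0.6489,0.7609); ey = (-0.7609,0.6489)
θ=46°: P = B + -1.77·ex + -2.75·ey = (3.0278,-0.9732)
θ=76°: B = A + 3.00·(cos76°, sin76°) = (0.7258, 2.9109)
θ=76°: |BD| = 6.0242
θ=76°: circle(B,5.00) ∩ circle(D,6.00): a=2.0991, h=4.5380
θ=76°:   candidates: C₊=(4.7563,5.8697) cross=27.338; C₋=(0.3708,-2.0765) cross=-27.338
θ=76°:   branch + wants cross > 0 → take C=(4.7563,5.8697) (cross=27.338)
θ=76°: ex = (C−B)/|BC| = (0.8061,0.5918); ey = (-0.5918,0.8061)
θ=76°: P = B + -1.77·ex + -2.75·ey = (0.9263,-0.3533)
θ=140°: B = A + 3.00·(cos140°, sin140°) = (-2.2981, 1.9284)
θ=140°: |BD| = 8.5192
θ=140°: circle(B,5.00) ∩ circle(D,6.00): a=3.6140, h=3.4553
θ=140°:   candidates: C₊=(2.0042,4.4759) cross=29.436; C₋=(0.4400,-2.2553) cross=-29.436
θ=140°:   branch + wants cross > 0 → take C=(2.0042,4.4759) (cross=29.436)
θ=140°: ex = (C−B)/|BC| = (0.8605,0.5095); ey = (-0.5095,0.8605)
θ=140°: P = B + -1.77·ex + -2.75·ey = (-2.4200,-1.3397)
θ=141°: B = A + 3.00·(cos141°, sin141°) = (-2.3314, 1.8880)
θ=141°: |BD| = 8.5427
θ=141°: circle(B,5.00) ∩ circle(D,6.00): a=3.6275, h=3.4411
θ=141°:   candidates: C₊=(1.9669,4.4423) cross=29.396; C₋=(0.4459,-2.2697) cross=-29.396
θ=141°:   branch + wants cross > 0 → take C=(1.9669,4.4423) (cross=29.396)
θ=141°: ex = (C−B)/|BC| = (0.8597,0.5109); ey = (-0.5109,0.8597)
θ=141°: P = B + -1.77·ex + -2.75·ey = (-2.4482,-1.3803)

θ=46°: 3.03 -0.97
θ=76°: 0.93 -0.35
θ=140°: -2.42 -1.34
θ=141°: -2.45 -1.38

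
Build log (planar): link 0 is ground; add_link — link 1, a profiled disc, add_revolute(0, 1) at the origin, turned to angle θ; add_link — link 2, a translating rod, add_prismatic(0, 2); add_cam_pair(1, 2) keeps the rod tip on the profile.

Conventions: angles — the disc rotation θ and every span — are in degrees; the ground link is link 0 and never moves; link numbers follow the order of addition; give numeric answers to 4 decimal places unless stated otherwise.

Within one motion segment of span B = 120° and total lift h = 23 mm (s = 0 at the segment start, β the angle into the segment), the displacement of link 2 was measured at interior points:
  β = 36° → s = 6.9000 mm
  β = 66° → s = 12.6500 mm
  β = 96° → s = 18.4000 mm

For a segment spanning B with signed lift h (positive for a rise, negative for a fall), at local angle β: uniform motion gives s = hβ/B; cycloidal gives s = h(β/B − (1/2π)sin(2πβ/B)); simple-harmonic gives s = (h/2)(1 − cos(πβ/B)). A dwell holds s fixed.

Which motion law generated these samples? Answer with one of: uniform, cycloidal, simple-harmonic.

candidates at β/B = r: uniform s = h·r (linear in β); cycloidal s = h·(r − sin(2πr)/(2π)); simple-harmonic s = (h/2)(1 − cos(πr))
β=36°: printed 6.9000 | uniform 6.9000, cycloidal 3.4186, simple-harmonic 4.7405
β=66°: printed 12.6500 | uniform 12.6500, cycloidal 13.7812, simple-harmonic 13.2990
β=96°: printed 18.4000 | uniform 18.4000, cycloidal 21.8814, simple-harmonic 20.8037
only one law matches every sample → uniform

uniform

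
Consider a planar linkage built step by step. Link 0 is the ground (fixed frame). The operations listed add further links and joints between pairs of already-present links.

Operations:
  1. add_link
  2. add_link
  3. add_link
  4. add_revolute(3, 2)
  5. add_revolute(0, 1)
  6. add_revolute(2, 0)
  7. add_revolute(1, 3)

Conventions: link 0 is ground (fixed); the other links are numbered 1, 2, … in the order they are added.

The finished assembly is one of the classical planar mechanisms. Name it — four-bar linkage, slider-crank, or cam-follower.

links: 4 (incl. ground); joints: 4 revolute, 0 prismatic, 0 higher (cam) pair, forming one closed loop
4 links in a single 4R loop → four-bar linkage

four-bar linkage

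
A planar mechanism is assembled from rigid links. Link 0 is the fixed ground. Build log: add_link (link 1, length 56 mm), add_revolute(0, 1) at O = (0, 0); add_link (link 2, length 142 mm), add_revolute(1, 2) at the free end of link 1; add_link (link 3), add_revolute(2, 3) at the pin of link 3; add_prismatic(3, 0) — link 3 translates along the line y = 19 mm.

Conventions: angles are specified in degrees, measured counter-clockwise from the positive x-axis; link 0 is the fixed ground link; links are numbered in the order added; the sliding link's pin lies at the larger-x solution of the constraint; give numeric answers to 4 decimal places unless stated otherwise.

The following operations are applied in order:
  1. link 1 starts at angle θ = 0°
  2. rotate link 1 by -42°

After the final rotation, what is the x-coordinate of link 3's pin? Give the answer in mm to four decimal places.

geometry: r = 56 mm, L = 142 mm, e = 19 mm; θ starts at 0°
rotate link 1 by -42°: θ ← 0° -42° = -42°
crank pin P = (r cos θ, r sin θ) = (41.616110, -37.471314)
h = r sin θ − e = -37.471314 − 19 = -56.471314
x = r cos θ + √(L² − h²) = 41.616110 + 130.288107 = 171.904217

171.9042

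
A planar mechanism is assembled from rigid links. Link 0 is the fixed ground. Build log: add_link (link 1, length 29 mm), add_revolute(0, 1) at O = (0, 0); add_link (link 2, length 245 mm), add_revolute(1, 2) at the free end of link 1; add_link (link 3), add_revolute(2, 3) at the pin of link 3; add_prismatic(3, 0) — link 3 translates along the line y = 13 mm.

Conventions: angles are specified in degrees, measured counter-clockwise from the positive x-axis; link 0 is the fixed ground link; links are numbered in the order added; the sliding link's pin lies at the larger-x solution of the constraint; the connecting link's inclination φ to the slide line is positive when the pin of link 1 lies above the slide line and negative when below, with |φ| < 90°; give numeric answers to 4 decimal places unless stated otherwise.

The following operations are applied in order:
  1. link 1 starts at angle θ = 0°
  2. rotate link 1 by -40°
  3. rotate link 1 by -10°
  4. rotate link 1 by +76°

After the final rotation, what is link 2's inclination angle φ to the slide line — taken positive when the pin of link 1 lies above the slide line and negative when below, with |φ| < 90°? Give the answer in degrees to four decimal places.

geometry: r = 29 mm, L = 245 mm, e = 13 mm; θ starts at 0°
rotate link 1 by -40°: θ ← 0° -40° = -40°
rotate link 1 by -10°: θ ← -40° -10° = -50°
rotate link 1 by +76°: θ ← -50° +76° = 26°
h = r sin θ − e = 12.712763 − 13 = -0.287237
sin φ = h / L = -0.287237 / 245 = -0.00117239
φ = arcsin(-0.00117239) = -0.067173°

-0.0672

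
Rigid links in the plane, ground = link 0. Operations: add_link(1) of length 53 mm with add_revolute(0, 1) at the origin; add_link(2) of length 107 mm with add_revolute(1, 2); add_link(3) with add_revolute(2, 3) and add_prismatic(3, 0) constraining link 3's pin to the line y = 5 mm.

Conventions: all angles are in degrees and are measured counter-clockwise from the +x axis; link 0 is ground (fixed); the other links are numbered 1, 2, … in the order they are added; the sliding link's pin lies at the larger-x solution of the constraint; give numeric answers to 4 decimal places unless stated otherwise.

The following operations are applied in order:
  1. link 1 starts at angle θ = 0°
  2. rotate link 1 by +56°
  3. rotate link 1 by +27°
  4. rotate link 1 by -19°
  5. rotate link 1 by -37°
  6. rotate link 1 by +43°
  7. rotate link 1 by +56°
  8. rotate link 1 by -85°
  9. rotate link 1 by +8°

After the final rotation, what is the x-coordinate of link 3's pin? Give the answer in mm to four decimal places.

geometry: r = 53 mm, L = 107 mm, e = 5 mm; θ starts at 0°
rotate link 1 by +56°: θ ← 0° +56° = 56°
rotate link 1 by +27°: θ ← 56° +27° = 83°
rotate link 1 by -19°: θ ← 83° -19° = 64°
rotate link 1 by -37°: θ ← 64° -37° = 27°
rotate link 1 by +43°: θ ← 27° +43° = 70°
rotate link 1 by +56°: θ ← 70° +56° = 126°
rotate link 1 by -85°: θ ← 126° -85° = 41°
rotate link 1 by +8°: θ ← 41° +8° = 49°
crank pin P = (r cos θ, r sin θ) = (34.771129, 39.999608)
h = r sin θ − e = 39.999608 − 5 = 34.999608
x = r cos θ + √(L² − h²) = 34.771129 + 101.113933 = 135.885062

135.8851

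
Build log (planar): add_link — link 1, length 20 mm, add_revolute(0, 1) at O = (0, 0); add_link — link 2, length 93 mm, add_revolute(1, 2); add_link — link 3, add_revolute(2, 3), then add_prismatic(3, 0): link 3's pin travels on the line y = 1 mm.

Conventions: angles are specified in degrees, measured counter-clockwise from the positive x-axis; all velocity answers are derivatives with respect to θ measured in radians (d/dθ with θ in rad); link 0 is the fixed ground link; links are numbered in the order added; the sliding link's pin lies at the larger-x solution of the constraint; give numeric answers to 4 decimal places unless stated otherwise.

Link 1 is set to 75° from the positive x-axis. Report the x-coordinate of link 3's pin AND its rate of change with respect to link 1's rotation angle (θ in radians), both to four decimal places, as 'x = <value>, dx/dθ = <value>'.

geometry: r = 20 mm, L = 93 mm, e = 1 mm
crank pin P = (r cos θ, r sin θ) = (5.176381, 19.318517)
h = r sin θ − e = 19.318517 − 1 = 18.318517
x = r cos θ + √(L² − h²) = 5.176381 + 91.178023 = 96.354404
dx/dθ = −r sin θ − h·r cos θ/√(L² − h²) (θ in radians; h = 18.318517) = -20.358500

x = 96.3544, dx/dθ = -20.3585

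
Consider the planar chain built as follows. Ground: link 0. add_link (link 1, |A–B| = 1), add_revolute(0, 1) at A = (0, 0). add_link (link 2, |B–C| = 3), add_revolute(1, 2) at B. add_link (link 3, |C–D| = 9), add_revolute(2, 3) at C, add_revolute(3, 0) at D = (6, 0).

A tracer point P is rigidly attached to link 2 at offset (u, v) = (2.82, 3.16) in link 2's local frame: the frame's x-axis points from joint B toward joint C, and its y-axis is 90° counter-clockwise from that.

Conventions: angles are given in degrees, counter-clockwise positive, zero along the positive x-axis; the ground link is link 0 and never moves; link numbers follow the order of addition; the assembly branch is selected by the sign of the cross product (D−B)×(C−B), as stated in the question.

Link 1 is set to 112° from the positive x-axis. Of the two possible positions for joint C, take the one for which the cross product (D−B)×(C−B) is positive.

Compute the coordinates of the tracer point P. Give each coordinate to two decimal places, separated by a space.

A=(0,0), D=(6.00,0)
B = A + 1.00·(cos112°, sin112°) = (-0.3746, 0.9272)
|BD| = 6.4417
circle(B,3.00) ∩ circle(D,9.00): a=-2.3678, h=1.8422
  candidates: C₊=(-2.4526,3.0910) cross=11.867; C₋=(-2.9829,-0.5550) cross=-11.867
  branch + wants cross > 0 → take C=(-2.4526,3.0910) (cross=11.867)
ex = (C−B)/|BC| = (-0.6926,0.7213); ey = (-0.7213,-0.6926)
P = B + 2.82·ex + 3.16·ey = (-4.6071,0.7724)

-4.61 0.77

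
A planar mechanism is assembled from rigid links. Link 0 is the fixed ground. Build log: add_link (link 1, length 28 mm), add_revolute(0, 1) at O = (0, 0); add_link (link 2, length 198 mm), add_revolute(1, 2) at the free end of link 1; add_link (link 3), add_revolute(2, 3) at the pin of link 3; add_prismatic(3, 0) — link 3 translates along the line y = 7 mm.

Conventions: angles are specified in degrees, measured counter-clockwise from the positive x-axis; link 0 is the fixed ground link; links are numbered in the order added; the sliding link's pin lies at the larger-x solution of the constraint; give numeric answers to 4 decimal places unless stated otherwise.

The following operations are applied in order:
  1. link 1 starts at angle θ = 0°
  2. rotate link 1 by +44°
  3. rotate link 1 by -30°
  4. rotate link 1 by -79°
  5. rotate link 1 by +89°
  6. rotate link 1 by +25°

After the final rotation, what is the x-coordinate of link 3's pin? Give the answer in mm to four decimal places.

geometry: r = 28 mm, L = 198 mm, e = 7 mm; θ starts at 0°
rotate link 1 by +44°: θ ← 0° +44° = 44°
rotate link 1 by -30°: θ ← 44° -30° = 14°
rotate link 1 by -79°: θ ← 14° -79° = -65°
rotate link 1 by +89°: θ ← -65° +89° = 24°
rotate link 1 by +25°: θ ← 24° +25° = 49°
crank pin P = (r cos θ, r sin θ) = (18.369653, 21.131868)
h = r sin θ − e = 21.131868 − 7 = 14.131868
x = r cos θ + √(L² − h²) = 18.369653 + 197.495039 = 215.864691

215.8647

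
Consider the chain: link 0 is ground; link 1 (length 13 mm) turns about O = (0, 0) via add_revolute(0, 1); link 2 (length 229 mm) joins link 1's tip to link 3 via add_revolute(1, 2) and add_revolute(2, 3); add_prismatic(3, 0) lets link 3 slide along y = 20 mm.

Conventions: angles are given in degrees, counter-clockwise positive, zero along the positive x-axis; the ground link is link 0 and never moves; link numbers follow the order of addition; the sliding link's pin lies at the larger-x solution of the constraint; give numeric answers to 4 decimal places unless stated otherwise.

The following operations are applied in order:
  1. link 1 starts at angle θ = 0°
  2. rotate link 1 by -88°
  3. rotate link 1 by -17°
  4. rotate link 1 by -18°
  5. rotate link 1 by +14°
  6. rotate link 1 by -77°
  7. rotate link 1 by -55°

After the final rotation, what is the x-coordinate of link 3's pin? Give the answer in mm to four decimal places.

geometry: r = 13 mm, L = 229 mm, e = 20 mm; θ starts at 0°
rotate link 1 by -88°: θ ← 0° -88° = -88°
rotate link 1 by -17°: θ ← -88° -17° = -105°
rotate link 1 by -18°: θ ← -105° -18° = -123°
rotate link 1 by +14°: θ ← -123° +14° = -109°
rotate link 1 by -77°: θ ← -109° -77° = -186°
rotate link 1 by -55°: θ ← -186° -55° = -241°
crank pin P = (r cos θ, r sin θ) = (-6.302525, 11.370056)
h = r sin θ − e = 11.370056 − 20 = -8.629944
x = r cos θ + √(L² − h²) = -6.302525 + 228.837331 = 222.534806

222.5348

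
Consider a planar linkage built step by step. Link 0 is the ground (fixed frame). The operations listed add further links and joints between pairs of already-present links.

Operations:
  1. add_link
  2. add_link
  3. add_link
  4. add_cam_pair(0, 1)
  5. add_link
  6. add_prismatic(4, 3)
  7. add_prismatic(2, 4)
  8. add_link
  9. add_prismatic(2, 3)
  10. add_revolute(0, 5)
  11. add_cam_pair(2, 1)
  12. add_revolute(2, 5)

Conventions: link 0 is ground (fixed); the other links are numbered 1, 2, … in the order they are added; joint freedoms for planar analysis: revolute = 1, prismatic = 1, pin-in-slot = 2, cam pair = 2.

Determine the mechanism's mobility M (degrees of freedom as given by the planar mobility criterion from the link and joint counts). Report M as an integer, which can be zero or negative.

L=1 J1=0 J2=0
add link → L=2 J1=0 J2=0
add link → L=3 J1=0 J2=0
add link → L=4 J1=0 J2=0
C@0,1 dof=2 J2 → L=4 J1=0 J2=1
add link → L=5 J1=0 J2=1
P@4,3 dof=1 J1 → L=5 J1=1 J2=1
P@2,4 dof=1 J1 → L=5 J1=2 J2=1
add link → L=6 J1=2 J2=1
P@2,3 dof=1 J1 → L=6 J1=3 J2=1
R@0,5 dof=1 J1 → L=6 J1=4 J2=1
C@2,1 dof=2 J2 → L=6 J1=4 J2=2
R@2,5 dof=1 J1 → L=6 J1=5 J2=2
M=3(L−1)−2J1−J2=3·5−2·5−2=3

M = 3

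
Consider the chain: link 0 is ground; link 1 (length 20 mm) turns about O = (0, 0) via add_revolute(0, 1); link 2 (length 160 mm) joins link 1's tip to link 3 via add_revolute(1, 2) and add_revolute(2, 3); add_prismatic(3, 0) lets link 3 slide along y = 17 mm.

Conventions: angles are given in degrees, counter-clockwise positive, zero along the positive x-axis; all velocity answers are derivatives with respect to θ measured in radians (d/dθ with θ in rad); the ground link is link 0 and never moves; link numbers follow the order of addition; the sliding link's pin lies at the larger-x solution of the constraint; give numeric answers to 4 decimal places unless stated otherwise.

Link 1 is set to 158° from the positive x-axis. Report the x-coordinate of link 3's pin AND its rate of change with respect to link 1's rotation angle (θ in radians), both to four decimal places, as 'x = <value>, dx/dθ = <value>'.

geometry: r = 20 mm, L = 160 mm, e = 17 mm
crank pin P = (r cos θ, r sin θ) = (-18.543677, 7.492132)
h = r sin θ − e = 7.492132 − 17 = -9.507868
x = r cos θ + √(L² − h²) = -18.543677 + 159.717252 = 141.173574
dx/dθ = −r sin θ − h·r cos θ/√(L² − h²) (θ in radians; h = -9.507868) = -8.596025

x = 141.1736, dx/dθ = -8.5960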